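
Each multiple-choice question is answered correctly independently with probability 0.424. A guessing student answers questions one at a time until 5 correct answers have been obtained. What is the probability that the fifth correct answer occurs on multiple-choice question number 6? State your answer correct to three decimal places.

0.039

Y = trial on which the fifth success occurs; negative binomial, r=5, p=0.424.
P(Y=6) = C(5,4) · p^5 · (1−p)^1
= 5 · 0.013703 · 0.576 = 0.03947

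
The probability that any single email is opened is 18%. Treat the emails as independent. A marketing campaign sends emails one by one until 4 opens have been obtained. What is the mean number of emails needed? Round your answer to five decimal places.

Y = total emails until the fourth success; negative binomial with r=4, p=0.18.
E[Y] = r / p = 4 / 0.18 = 22.2222222

22.22222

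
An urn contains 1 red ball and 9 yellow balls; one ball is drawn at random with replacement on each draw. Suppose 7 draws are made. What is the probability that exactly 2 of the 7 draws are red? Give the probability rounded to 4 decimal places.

X ~ Binomial(n=7, p=0.10).
P(X=2) = C(7,2) · p^2 · (1−p)^5
= 21 · 0.01 · 0.59049 = 0.124003

0.1240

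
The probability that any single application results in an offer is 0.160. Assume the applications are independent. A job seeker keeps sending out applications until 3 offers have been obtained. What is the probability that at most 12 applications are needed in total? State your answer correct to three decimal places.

0.299

Finishing within 12 applications ⇔ at least 3 successes in the first 12. With X ~ Binomial(12, 0.16), P(Y ≤ 12) = 1 − P(X ≤ 2).
  k=0: C(12,0)·0.16^0·0.84^12 = 0.12341
  k=1: C(12,1)·0.16^1·0.84^11 = 0.28208
  k=2: C(12,2)·0.16^2·0.84^10 = 0.29551
1 − 0.70100 = 0.29900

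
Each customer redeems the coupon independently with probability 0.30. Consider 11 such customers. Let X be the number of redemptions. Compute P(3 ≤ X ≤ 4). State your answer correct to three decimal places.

0.477

X ~ Binomial(11, 0.30); P(3 ≤ X ≤ 4) = Σ C(11,k) p^k (1−p)^(11−k) over k:
  k=3: C(11,3)·0.30^3·0.70^8 = 0.25682
  k=4: C(11,4)·0.30^4·0.70^7 = 0.22013
Total = 0.47695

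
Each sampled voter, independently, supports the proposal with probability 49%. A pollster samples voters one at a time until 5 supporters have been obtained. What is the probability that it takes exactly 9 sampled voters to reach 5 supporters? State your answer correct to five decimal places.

Y = trial on which the fifth success occurs; negative binomial, r=5, p=0.49.
P(Y=9) = C(8,4) · p^5 · (1−p)^4
= 70 · 0.028248 · 0.067652 = 0.1337701

0.13377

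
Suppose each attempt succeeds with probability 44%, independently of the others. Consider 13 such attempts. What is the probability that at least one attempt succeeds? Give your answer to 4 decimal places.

0.9995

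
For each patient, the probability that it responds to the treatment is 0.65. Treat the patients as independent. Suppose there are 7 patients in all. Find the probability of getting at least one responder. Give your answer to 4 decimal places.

P(at least one) = 1 − P(none) = 1 − (1 − 0.65)^7
= 1 − 0.000643 = 0.999357

0.9994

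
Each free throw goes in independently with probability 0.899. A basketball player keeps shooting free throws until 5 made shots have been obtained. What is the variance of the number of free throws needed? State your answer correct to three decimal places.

Y = total free throws until the fifth success; negative binomial with r=5, p=0.899.
Var(Y) = r(1−p)/p² = 5·0.101 / 0.899² = 0.62484

0.625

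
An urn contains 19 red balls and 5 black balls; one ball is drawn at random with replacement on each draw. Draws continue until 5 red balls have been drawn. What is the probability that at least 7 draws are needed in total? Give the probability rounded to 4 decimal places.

Needing more than 6 draws ⇔ fewer than 5 successes in the first 6. With X ~ Binomial(6, 0.791667), P(Y > 6) = P(X ≤ 4).
  k=0: C(6,0)·0.791667^0·0.208333^6 = 0.000082
  k=1: C(6,1)·0.791667^1·0.208333^5 = 0.001864
  k=2: C(6,2)·0.791667^2·0.208333^4 = 0.017710
  k=3: C(6,3)·0.791667^3·0.208333^3 = 0.089729
  k=4: C(6,4)·0.791667^4·0.208333^2 = 0.255728
P(X ≤ 4) = 0.365113

0.3651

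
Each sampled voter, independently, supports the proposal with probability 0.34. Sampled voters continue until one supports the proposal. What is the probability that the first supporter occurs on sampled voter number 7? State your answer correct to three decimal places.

0.028

Geometric (trials to first success), p = 0.34.
P(Y = 7) = (1−p)^6 · p = 0.082654 · 0.34 = 0.02810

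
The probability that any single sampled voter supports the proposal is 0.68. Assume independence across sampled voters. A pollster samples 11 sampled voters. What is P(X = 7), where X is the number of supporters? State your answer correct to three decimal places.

0.233

X ~ Binomial(n=11, p=0.68).
P(X=7) = C(11,7) · p^7 · (1−p)^4
= 330 · 0.06723 · 0.010486 = 0.23264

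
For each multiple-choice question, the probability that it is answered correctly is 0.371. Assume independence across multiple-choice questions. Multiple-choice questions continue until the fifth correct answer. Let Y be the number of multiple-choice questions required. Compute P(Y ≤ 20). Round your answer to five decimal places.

0.91550

Finishing within 20 multiple-choice questions ⇔ at least 5 successes in the first 20. With X ~ Binomial(20, 0.371), P(Y ≤ 20) = 1 − P(X ≤ 4).
  k=0: C(20,0)·0.371^0·0.629^20 = 0.0000940
  k=1: C(20,1)·0.371^1·0.629^19 = 0.0011086
  k=2: C(20,2)·0.371^2·0.629^18 = 0.0062117
  k=3: C(20,3)·0.371^3·0.629^17 = 0.0219830
  k=4: C(20,4)·0.371^4·0.629^16 = 0.0551061
1 − 0.0845034 = 0.9154966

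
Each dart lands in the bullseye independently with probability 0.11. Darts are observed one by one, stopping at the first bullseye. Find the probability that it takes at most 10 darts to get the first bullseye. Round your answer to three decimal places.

Y = number of darts to the first success; geometric, p = 0.11.
P(Y ≤ 10) = 1 − (1−p)^10 = 1 − 0.31182 = 0.68818

0.688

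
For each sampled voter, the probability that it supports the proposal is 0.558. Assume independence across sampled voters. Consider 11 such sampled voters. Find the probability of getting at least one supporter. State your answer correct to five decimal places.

0.99987

P(at least one) = 1 − P(none) = 1 − (1 − 0.558)^11
= 1 − 0.0001258 = 0.9998742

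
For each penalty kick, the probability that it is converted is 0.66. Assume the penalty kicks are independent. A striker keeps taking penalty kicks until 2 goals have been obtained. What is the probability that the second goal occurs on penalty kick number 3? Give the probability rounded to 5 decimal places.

Y = trial on which the second success occurs; negative binomial, r=2, p=0.66.
P(Y=3) = C(2,1) · p^2 · (1−p)^1
= 2 · 0.4356 · 0.34 = 0.2962080

0.29621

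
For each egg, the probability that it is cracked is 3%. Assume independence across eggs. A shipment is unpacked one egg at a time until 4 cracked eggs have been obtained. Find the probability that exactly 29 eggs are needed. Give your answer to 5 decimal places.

0.00124

Y = trial on which the fourth success occurs; negative binomial, r=4, p=0.03.
P(Y=29) = C(28,3) · p^4 · (1−p)^25
= 3276 · 8.1e-07 · 0.46697 = 0.0012391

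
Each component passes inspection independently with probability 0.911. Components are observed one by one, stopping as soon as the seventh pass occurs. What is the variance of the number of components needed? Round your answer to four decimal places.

Y = total components until the seventh success; negative binomial with r=7, p=0.911.
Var(Y) = r(1−p)/p² = 7·0.089 / 0.911² = 0.750674

0.7507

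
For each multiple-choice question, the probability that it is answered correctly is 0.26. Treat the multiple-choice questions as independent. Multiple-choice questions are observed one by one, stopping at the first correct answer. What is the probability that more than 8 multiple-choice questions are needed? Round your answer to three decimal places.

Y = number of multiple-choice questions to the first success; geometric, p = 0.26.
P(Y > 8) = P(first 8 all fail) = (1−p)^8 = 0.08992

0.090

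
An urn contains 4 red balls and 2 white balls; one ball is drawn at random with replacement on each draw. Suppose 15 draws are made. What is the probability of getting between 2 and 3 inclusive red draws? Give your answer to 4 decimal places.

0.0003

X ~ Binomial(15, 0.666667); P(2 ≤ X ≤ 3) = Σ C(15,k) p^k (1−p)^(15−k) over k:
  k=2: C(15,2)·0.666667^2·0.333333^13 = 0.000029
  k=3: C(15,3)·0.666667^3·0.333333^12 = 0.000254
Total = 0.000283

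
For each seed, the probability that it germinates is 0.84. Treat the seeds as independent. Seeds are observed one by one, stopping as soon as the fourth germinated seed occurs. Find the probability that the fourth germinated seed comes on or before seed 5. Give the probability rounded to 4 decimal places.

Finishing within 5 seeds ⇔ at least 4 successes in the first 5. With X ~ Binomial(5, 0.84), P(Y ≤ 5) = 1 − P(X ≤ 3).
  k=0: C(5,0)·0.84^0·0.16^5 = 0.000105
  k=1: C(5,1)·0.84^1·0.16^4 = 0.002753
  k=2: C(5,2)·0.84^2·0.16^3 = 0.028901
  k=3: C(5,3)·0.84^3·0.16^2 = 0.151732
1 − 0.183491 = 0.816509

0.8165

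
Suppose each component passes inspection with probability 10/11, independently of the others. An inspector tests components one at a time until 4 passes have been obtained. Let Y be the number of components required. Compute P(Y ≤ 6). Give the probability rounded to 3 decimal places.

Finishing within 6 components ⇔ at least 4 successes in the first 6. With X ~ Binomial(6, 0.909091), P(Y ≤ 6) = 1 − P(X ≤ 3).
  k=0: C(6,0)·0.909091^0·0.090909^6 = 0.00000
  k=1: C(6,1)·0.909091^1·0.090909^5 = 0.00003
  k=2: C(6,2)·0.909091^2·0.090909^4 = 0.00085
  k=3: C(6,3)·0.909091^3·0.090909^3 = 0.01129
1 − 0.01217 = 0.98783

0.988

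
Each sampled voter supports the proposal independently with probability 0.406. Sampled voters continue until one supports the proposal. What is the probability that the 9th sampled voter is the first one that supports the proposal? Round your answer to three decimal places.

0.006

Geometric (trials to first success), p = 0.406.
P(Y = 9) = (1−p)^8 · p = 0.015499 · 0.406 = 0.00629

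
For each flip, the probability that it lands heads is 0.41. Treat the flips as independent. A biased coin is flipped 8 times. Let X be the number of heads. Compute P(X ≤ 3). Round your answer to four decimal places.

0.5708

X ~ Binomial(8, 0.41); P(X ≤ 3) = Σ C(8,k) p^k (1−p)^(8−k) over k:
  k=0: C(8,0)·0.41^0·0.59^8 = 0.014683
  k=1: C(8,1)·0.41^1·0.59^7 = 0.081628
  k=2: C(8,2)·0.41^2·0.59^6 = 0.198535
  k=3: C(8,3)·0.41^3·0.59^5 = 0.275930
Total = 0.570777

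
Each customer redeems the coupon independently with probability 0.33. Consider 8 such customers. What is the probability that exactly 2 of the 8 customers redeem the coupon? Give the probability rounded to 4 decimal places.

0.2758

X ~ Binomial(n=8, p=0.33).
P(X=2) = C(8,2) · p^2 · (1−p)^6
= 28 · 0.1089 · 0.090458 = 0.275826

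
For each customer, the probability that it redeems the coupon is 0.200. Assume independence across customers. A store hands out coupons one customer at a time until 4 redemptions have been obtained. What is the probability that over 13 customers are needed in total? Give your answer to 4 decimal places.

Needing more than 13 customers ⇔ fewer than 4 successes in the first 13. With X ~ Binomial(13, 0.20), P(Y > 13) = P(X ≤ 3).
  k=0: C(13,0)·0.20^0·0.80^13 = 0.054976
  k=1: C(13,1)·0.20^1·0.80^12 = 0.178671
  k=2: C(13,2)·0.20^2·0.80^11 = 0.268006
  k=3: C(13,3)·0.20^3·0.80^10 = 0.245672
P(X ≤ 3) = 0.747324

0.7473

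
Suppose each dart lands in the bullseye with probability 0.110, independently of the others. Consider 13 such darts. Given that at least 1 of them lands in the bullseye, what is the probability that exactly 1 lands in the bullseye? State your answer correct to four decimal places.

0.4527

X ~ Binomial(13, 0.11). Want P(X=1 | X≥1) = P(X=1) / P(X≥1).
P(X=1) = C(13,1)·0.11^1·0.89^12 = 0.353196
P(X≥1) = 1 − 0.219821 = 0.780179
Ratio = 0.353196 / 0.780179 = 0.452712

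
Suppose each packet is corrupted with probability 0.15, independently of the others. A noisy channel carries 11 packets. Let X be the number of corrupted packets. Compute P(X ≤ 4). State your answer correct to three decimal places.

0.984

X ~ Binomial(11, 0.15); P(X ≤ 4) = Σ C(11,k) p^k (1−p)^(11−k) over k:
  k=0: C(11,0)·0.15^0·0.85^11 = 0.16734
  k=1: C(11,1)·0.15^1·0.85^10 = 0.32484
  k=2: C(11,2)·0.15^2·0.85^9 = 0.28663
  k=3: C(11,3)·0.15^3·0.85^8 = 0.15174
  k=4: C(11,4)·0.15^4·0.85^7 = 0.05356
Total = 0.98411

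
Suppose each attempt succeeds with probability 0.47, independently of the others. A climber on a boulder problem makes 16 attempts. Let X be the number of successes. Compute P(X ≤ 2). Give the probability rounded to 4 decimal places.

0.0042

X ~ Binomial(16, 0.47); P(X ≤ 2) = Σ C(16,k) p^k (1−p)^(16−k) over k:
  k=0: C(16,0)·0.47^0·0.53^16 = 0.000039
  k=1: C(16,1)·0.47^1·0.53^15 = 0.000550
  k=2: C(16,2)·0.47^2·0.53^14 = 0.003658
Total = 0.004247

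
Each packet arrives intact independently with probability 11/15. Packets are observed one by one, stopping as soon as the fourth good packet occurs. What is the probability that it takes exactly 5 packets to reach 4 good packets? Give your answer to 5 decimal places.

Y = trial on which the fourth success occurs; negative binomial, r=4, p=0.733333.
P(Y=5) = C(4,3) · p^4 · (1−p)^1
= 4 · 0.2892 · 0.26667 = 0.3084853

0.30849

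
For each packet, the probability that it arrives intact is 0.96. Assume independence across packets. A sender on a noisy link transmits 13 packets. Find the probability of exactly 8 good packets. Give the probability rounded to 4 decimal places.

0.0001

X ~ Binomial(n=13, p=0.96).
P(X=8) = C(13,8) · p^8 · (1−p)^5
= 1287 · 0.72139 · 1.024e-07 = 0.000095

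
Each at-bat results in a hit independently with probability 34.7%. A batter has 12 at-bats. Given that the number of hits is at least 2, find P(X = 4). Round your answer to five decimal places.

X ~ Binomial(12, 0.347). Want P(X=4 | X≥2) = P(X=4) / P(X≥2).
P(X=4) = C(12,4)·0.347^4·0.653^8 = 0.2372622
P(X≥2) = 1 − 0.0060112 − 0.0383315 = 0.9556574
Ratio = 0.2372622 / 0.9556574 = 0.2482712

0.24827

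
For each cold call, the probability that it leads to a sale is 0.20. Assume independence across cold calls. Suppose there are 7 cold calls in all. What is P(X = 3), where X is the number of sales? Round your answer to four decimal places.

0.1147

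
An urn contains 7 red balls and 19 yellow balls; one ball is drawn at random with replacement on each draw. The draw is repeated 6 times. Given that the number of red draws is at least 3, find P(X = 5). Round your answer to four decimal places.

0.0309

X ~ Binomial(6, 0.269231). Want P(X=5 | X≥3) = P(X=5) / P(X≥3).
P(X=5) = C(6,5)·0.269231^5·0.730769^1 = 0.006202
P(X≥3) = 1 − 0.152294 − 0.336649 − 0.310071 = 0.200986
Ratio = 0.006202 / 0.200986 = 0.030859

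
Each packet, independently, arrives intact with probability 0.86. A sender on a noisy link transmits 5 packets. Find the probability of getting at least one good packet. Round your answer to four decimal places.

P(at least one) = 1 − P(none) = 1 − (1 − 0.86)^5
= 1 − 0.000054 = 0.999946

0.9999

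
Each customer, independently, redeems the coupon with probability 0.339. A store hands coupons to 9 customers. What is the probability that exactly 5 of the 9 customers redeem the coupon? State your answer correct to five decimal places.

X ~ Binomial(n=9, p=0.339).
P(X=5) = C(9,5) · p^5 · (1−p)^4
= 126 · 0.0044771 · 0.1909 = 0.1076899

0.10769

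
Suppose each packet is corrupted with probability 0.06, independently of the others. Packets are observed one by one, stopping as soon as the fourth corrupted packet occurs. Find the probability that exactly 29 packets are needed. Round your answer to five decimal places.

Y = trial on which the fourth success occurs; negative binomial, r=4, p=0.06.
P(Y=29) = C(28,3) · p^4 · (1−p)^25
= 3276 · 1.296e-05 · 0.21291 = 0.0090395

0.00904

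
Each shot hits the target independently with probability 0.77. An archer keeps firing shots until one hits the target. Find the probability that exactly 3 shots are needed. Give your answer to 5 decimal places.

0.04073

Geometric (trials to first success), p = 0.77.
P(Y = 3) = (1−p)^2 · p = 0.0529 · 0.77 = 0.0407330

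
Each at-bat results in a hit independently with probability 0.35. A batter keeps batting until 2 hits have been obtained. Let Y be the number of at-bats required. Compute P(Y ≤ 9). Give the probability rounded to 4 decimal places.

0.8789

Finishing within 9 at-bats ⇔ at least 2 successes in the first 9. With X ~ Binomial(9, 0.35), P(Y ≤ 9) = 1 − P(X ≤ 1).
  k=0: C(9,0)·0.35^0·0.65^9 = 0.020712
  k=1: C(9,1)·0.35^1·0.65^8 = 0.100373
1 − 0.121085 = 0.878915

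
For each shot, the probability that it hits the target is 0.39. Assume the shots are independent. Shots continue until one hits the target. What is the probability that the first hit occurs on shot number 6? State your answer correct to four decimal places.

Geometric (trials to first success), p = 0.39.
P(Y = 6) = (1−p)^5 · p = 0.08446 · 0.39 = 0.032939

0.0329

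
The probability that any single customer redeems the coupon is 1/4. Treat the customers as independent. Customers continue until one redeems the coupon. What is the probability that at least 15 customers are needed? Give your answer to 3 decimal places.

0.018

Y = number of customers to the first success; geometric, p = 0.25.
P(Y > 14) = P(first 14 all fail) = (1−p)^14 = 0.01782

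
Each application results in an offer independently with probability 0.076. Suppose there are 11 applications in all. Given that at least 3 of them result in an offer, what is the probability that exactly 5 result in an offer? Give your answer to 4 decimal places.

0.0160

X ~ Binomial(11, 0.076). Want P(X=5 | X≥3) = P(X=5) / P(X≥3).
P(X=5) = C(11,5)·0.076^5·0.924^6 = 0.000729
P(X≥3) = 1 − 0.419171 − 0.379250 − 0.155969 = 0.045609
Ratio = 0.000729 / 0.045609 = 0.015984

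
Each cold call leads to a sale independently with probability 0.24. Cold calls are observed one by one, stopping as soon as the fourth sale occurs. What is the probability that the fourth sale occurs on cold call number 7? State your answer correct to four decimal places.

0.0291

Y = trial on which the fourth success occurs; negative binomial, r=4, p=0.24.
P(Y=7) = C(6,3) · p^4 · (1−p)^3
= 20 · 0.0033178 · 0.43898 = 0.029128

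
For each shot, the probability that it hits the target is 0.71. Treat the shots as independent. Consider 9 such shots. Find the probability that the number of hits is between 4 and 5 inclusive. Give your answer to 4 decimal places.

0.2265

X ~ Binomial(9, 0.71); P(4 ≤ X ≤ 5) = Σ C(9,k) p^k (1−p)^(9−k) over k:
  k=4: C(9,4)·0.71^4·0.29^5 = 0.065674
  k=5: C(9,5)·0.71^5·0.29^4 = 0.160788
Total = 0.226462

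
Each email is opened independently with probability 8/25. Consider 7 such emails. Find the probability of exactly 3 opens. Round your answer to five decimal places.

0.24522

X ~ Binomial(n=7, p=0.32).
P(X=3) = C(7,3) · p^3 · (1−p)^4
= 35 · 0.032768 · 0.21381 = 0.2452187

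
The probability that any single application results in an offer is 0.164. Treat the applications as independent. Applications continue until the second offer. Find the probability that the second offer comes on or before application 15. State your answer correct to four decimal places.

Finishing within 15 applications ⇔ at least 2 successes in the first 15. With X ~ Binomial(15, 0.164), P(Y ≤ 15) = 1 − P(X ≤ 1).
  k=0: C(15,0)·0.164^0·0.836^15 = 0.068092
  k=1: C(15,1)·0.164^1·0.836^14 = 0.200366
1 − 0.268457 = 0.731543

0.7315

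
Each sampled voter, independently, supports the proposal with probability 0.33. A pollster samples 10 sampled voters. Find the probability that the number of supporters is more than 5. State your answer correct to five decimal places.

0.07320

X ~ Binomial(10, 0.33); P(X ≥ 6) = Σ C(10,k) p^k (1−p)^(10−k) over k:
  k=6: C(10,6)·0.33^6·0.67^4 = 0.0546515
  k=7: C(10,7)·0.33^7·0.67^3 = 0.0153817
  k=8: C(10,8)·0.33^8·0.67^2 = 0.0028410
  k=9: C(10,9)·0.33^9·0.67^1 = 0.0003110
  k=10: C(10,10)·0.33^10·0.67^0 = 0.0000153
Total = 0.0732005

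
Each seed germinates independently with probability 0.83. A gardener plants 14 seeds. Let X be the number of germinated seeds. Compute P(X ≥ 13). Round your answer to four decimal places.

0.2848

X ~ Binomial(14, 0.83); P(X ≥ 13) = Σ C(14,k) p^k (1−p)^(14−k) over k:
  k=13: C(14,13)·0.83^13·0.17^1 = 0.211151
  k=14: C(14,14)·0.83^14·0.17^0 = 0.073637
Total = 0.284787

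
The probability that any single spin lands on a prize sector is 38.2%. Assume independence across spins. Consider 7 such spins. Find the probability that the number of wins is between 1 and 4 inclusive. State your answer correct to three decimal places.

X ~ Binomial(7, 0.382); P(1 ≤ X ≤ 4) = Σ C(7,k) p^k (1−p)^(7−k) over k:
  k=1: C(7,1)·0.382^1·0.618^6 = 0.14897
  k=2: C(7,2)·0.382^2·0.618^5 = 0.27624
  k=3: C(7,3)·0.382^3·0.618^4 = 0.28459
  k=4: C(7,4)·0.382^4·0.618^3 = 0.17591
Total = 0.88570

0.886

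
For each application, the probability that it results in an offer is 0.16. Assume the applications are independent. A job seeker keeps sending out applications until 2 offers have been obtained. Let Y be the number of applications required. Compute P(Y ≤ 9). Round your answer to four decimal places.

Finishing within 9 applications ⇔ at least 2 successes in the first 9. With X ~ Binomial(9, 0.16), P(Y ≤ 9) = 1 − P(X ≤ 1).
  k=0: C(9,0)·0.16^0·0.84^9 = 0.208216
  k=1: C(9,1)·0.16^1·0.84^8 = 0.356941
1 − 0.565157 = 0.434843

0.4348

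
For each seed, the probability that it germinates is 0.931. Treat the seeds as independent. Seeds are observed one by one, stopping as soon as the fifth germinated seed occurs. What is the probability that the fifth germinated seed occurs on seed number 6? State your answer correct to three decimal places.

0.241

Y = trial on which the fifth success occurs; negative binomial, r=5, p=0.931.
P(Y=6) = C(5,4) · p^5 · (1−p)^1
= 5 · 0.69944 · 0.069 = 0.24131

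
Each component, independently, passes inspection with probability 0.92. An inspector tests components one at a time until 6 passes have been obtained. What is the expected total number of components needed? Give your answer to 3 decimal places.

Y = total components until the sixth success; negative binomial with r=6, p=0.92.
E[Y] = r / p = 6 / 0.92 = 6.52174

6.522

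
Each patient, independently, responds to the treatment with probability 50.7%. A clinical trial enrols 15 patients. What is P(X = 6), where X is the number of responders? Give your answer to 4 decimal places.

0.1462

X ~ Binomial(n=15, p=0.507).
P(X=6) = C(15,6) · p^6 · (1−p)^9
= 5005 · 0.016984 · 0.0017204 = 0.146243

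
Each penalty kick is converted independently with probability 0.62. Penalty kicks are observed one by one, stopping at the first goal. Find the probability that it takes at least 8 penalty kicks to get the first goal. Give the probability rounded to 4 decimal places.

Y = number of penalty kicks to the first success; geometric, p = 0.62.
P(Y > 7) = P(first 7 all fail) = (1−p)^7 = 0.001144

0.0011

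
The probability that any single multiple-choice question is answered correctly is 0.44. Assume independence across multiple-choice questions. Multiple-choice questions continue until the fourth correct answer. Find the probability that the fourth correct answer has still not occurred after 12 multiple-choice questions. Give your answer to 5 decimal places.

Needing more than 12 multiple-choice questions ⇔ fewer than 4 successes in the first 12. With X ~ Binomial(12, 0.44), P(Y > 12) = P(X ≤ 3).
  k=0: C(12,0)·0.44^0·0.56^12 = 0.0009512
  k=1: C(12,1)·0.44^1·0.56^11 = 0.0089681
  k=2: C(12,2)·0.44^2·0.56^10 = 0.0387552
  k=3: C(12,3)·0.44^3·0.56^9 = 0.1015016
P(X ≤ 3) = 0.1501761

0.15018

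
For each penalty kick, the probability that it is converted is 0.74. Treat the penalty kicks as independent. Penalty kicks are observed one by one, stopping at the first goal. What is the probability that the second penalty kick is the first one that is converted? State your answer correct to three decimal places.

Geometric (trials to first success), p = 0.74.
P(Y = 2) = (1−p)^1 · p = 0.26 · 0.74 = 0.19240

0.192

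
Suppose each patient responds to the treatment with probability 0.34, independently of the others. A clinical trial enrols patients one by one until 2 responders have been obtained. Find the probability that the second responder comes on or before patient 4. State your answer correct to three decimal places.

Finishing within 4 patients ⇔ at least 2 successes in the first 4. With X ~ Binomial(4, 0.34), P(Y ≤ 4) = 1 − P(X ≤ 1).
  k=0: C(4,0)·0.34^0·0.66^4 = 0.18975
  k=1: C(4,1)·0.34^1·0.66^3 = 0.39099
1 − 0.58074 = 0.41926

0.419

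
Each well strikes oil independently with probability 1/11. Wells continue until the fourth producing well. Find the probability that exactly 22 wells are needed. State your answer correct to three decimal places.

0.016

Y = trial on which the fourth success occurs; negative binomial, r=4, p=0.090909.
P(Y=22) = C(21,3) · p^4 · (1−p)^18
= 1330 · 6.8301e-05 · 0.17986 = 0.01634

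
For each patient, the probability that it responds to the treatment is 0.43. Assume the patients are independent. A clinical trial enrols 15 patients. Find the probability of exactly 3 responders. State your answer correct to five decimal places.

0.04255

X ~ Binomial(n=15, p=0.43).
P(X=3) = C(15,3) · p^3 · (1−p)^12
= 455 · 0.079507 · 0.0011762 = 0.0425515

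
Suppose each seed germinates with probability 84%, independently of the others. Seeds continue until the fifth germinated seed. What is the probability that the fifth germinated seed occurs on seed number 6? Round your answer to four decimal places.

Y = trial on which the fifth success occurs; negative binomial, r=5, p=0.84.
P(Y=6) = C(5,4) · p^5 · (1−p)^1
= 5 · 0.41821 · 0.16 = 0.334570

0.3346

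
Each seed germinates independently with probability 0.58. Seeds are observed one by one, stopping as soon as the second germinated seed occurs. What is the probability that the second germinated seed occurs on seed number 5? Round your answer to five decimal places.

0.09969

Y = trial on which the second success occurs; negative binomial, r=2, p=0.58.
P(Y=5) = C(4,1) · p^2 · (1−p)^3
= 4 · 0.3364 · 0.074088 = 0.0996928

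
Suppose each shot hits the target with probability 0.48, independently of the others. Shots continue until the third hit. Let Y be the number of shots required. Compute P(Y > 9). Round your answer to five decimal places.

Needing more than 9 shots ⇔ fewer than 3 successes in the first 9. With X ~ Binomial(9, 0.48), P(Y > 9) = P(X ≤ 2).
  k=0: C(9,0)·0.48^0·0.52^9 = 0.0027799
  k=1: C(9,1)·0.48^1·0.52^8 = 0.0230946
  k=2: C(9,2)·0.48^2·0.52^7 = 0.0852724
P(X ≤ 2) = 0.1111469

0.11115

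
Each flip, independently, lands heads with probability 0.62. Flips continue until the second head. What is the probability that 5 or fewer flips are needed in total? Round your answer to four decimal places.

Finishing within 5 flips ⇔ at least 2 successes in the first 5. With X ~ Binomial(5, 0.62), P(Y ≤ 5) = 1 − P(X ≤ 1).
  k=0: C(5,0)·0.62^0·0.38^5 = 0.007924
  k=1: C(5,1)·0.62^1·0.38^4 = 0.064639
1 − 0.072563 = 0.927437

0.9274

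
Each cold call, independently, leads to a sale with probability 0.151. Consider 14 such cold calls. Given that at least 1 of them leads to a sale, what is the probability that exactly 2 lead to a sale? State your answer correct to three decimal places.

0.324

X ~ Binomial(14, 0.151). Want P(X=2 | X≥1) = P(X=2) / P(X≥1).
P(X=2) = C(14,2)·0.151^2·0.849^12 = 0.29100
P(X≥1) = 1 − 0.10109 = 0.89891
Ratio = 0.29100 / 0.89891 = 0.32372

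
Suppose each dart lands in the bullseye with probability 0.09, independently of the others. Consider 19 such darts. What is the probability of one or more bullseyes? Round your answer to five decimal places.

P(at least one) = 1 − P(none) = 1 − (1 − 0.09)^19
= 1 − 0.1666428 = 0.8333572

0.83336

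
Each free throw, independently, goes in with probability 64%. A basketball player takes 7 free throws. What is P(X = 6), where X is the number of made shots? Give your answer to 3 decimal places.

X ~ Binomial(n=7, p=0.64).
P(X=6) = C(7,6) · p^6 · (1−p)^1
= 7 · 0.068719 · 0.36 = 0.17317

0.173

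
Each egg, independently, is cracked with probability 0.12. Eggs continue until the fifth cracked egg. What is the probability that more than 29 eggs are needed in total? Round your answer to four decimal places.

0.7360

Needing more than 29 eggs ⇔ fewer than 5 successes in the first 29. With X ~ Binomial(29, 0.12), P(Y > 29) = P(X ≤ 4).
  k=0: C(29,0)·0.12^0·0.88^29 = 0.024547
  k=1: C(29,1)·0.12^1·0.88^28 = 0.097072
  k=2: C(29,2)·0.12^2·0.88^27 = 0.185319
  k=3: C(29,3)·0.12^3·0.88^26 = 0.227437
  k=4: C(29,4)·0.12^4·0.88^25 = 0.201592
P(X ≤ 4) = 0.735968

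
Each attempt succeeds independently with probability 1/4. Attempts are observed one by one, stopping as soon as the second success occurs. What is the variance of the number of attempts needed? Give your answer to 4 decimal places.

Y = total attempts until the second success; negative binomial with r=2, p=0.25.
Var(Y) = r(1−p)/p² = 2·0.75 / 0.25² = 24.000000

24.0000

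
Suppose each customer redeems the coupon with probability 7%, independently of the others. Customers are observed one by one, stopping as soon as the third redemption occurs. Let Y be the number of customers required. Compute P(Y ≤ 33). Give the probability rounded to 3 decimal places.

0.410

Finishing within 33 customers ⇔ at least 3 successes in the first 33. With X ~ Binomial(33, 0.07), P(Y ≤ 33) = 1 − P(X ≤ 2).
  k=0: C(33,0)·0.07^0·0.93^33 = 0.09119
  k=1: C(33,1)·0.07^1·0.93^32 = 0.22650
  k=2: C(33,2)·0.07^2·0.93^31 = 0.27277
1 − 0.59046 = 0.40954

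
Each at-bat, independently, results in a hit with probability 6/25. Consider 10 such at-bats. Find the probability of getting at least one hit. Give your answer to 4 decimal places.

P(at least one) = 1 − P(none) = 1 − (1 − 0.24)^10
= 1 − 0.064289 = 0.935711

0.9357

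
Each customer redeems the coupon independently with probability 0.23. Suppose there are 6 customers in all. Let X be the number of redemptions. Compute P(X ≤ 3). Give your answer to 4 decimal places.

X ~ Binomial(6, 0.23); P(X ≤ 3) = Σ C(6,k) p^k (1−p)^(6−k) over k:
  k=0: C(6,0)·0.23^0·0.77^6 = 0.208422
  k=1: C(6,1)·0.23^1·0.77^5 = 0.373536
  k=2: C(6,2)·0.23^2·0.77^4 = 0.278939
  k=3: C(6,3)·0.23^3·0.77^3 = 0.111093
Total = 0.971991

0.9720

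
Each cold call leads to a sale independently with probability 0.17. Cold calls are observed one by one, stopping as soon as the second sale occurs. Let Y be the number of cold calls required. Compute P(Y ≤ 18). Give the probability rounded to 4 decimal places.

Finishing within 18 cold calls ⇔ at least 2 successes in the first 18. With X ~ Binomial(18, 0.17), P(Y ≤ 18) = 1 − P(X ≤ 1).
  k=0: C(18,0)·0.17^0·0.83^18 = 0.034947
  k=1: C(18,1)·0.17^1·0.83^17 = 0.128839
1 − 0.163786 = 0.836214

0.8362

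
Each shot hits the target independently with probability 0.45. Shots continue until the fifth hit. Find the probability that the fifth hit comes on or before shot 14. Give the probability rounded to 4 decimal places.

Finishing within 14 shots ⇔ at least 5 successes in the first 14. With X ~ Binomial(14, 0.45), P(Y ≤ 14) = 1 − P(X ≤ 4).
  k=0: C(14,0)·0.45^0·0.55^14 = 0.000232
  k=1: C(14,1)·0.45^1·0.55^13 = 0.002655
  k=2: C(14,2)·0.45^2·0.55^12 = 0.014119
  k=3: C(14,3)·0.45^3·0.55^11 = 0.046209
  k=4: C(14,4)·0.45^4·0.55^10 = 0.103971
1 − 0.167186 = 0.832814

0.8328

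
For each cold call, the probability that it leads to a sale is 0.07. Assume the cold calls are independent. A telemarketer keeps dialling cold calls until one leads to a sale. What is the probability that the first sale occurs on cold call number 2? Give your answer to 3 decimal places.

0.065

Geometric (trials to first success), p = 0.07.
P(Y = 2) = (1−p)^1 · p = 0.93 · 0.07 = 0.06510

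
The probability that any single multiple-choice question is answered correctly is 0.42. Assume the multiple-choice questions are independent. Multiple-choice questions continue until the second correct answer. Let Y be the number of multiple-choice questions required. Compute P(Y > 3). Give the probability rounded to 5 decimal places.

0.61898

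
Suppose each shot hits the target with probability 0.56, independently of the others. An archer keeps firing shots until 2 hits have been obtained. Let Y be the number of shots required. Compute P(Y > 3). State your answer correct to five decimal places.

0.41043

Needing more than 3 shots ⇔ fewer than 2 successes in the first 3. With X ~ Binomial(3, 0.56), P(Y > 3) = P(X ≤ 1).
  k=0: C(3,0)·0.56^0·0.44^3 = 0.0851840
  k=1: C(3,1)·0.56^1·0.44^2 = 0.3252480
P(X ≤ 1) = 0.4104320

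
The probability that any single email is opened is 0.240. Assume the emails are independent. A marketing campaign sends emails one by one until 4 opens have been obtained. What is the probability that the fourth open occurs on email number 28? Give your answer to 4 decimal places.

Y = trial on which the fourth success occurs; negative binomial, r=4, p=0.24.
P(Y=28) = C(27,3) · p^4 · (1−p)^24
= 2925 · 0.0033178 · 0.0013789 = 0.013381

0.0134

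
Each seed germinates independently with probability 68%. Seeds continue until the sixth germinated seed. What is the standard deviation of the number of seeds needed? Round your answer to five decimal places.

2.03771

Y = total seeds until the sixth success; negative binomial with r=6, p=0.68.
SD(Y) = √[r(1−p)/p²] = √(4.1522491) = 2.0377068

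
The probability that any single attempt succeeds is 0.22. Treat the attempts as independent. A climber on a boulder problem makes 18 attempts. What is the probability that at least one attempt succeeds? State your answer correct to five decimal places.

P(at least one) = 1 − P(none) = 1 − (1 − 0.22)^18
= 1 − 0.0114210 = 0.9885790

0.98858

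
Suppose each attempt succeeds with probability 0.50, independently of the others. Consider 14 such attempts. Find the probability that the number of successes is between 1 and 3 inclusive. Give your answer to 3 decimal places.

X ~ Binomial(14, 0.50); P(1 ≤ X ≤ 3) = Σ C(14,k) p^k (1−p)^(14−k) over k:
  k=1: C(14,1)·0.50^1·0.50^13 = 0.00085
  k=2: C(14,2)·0.50^2·0.50^12 = 0.00555
  k=3: C(14,3)·0.50^3·0.50^11 = 0.02222
Total = 0.02863

0.029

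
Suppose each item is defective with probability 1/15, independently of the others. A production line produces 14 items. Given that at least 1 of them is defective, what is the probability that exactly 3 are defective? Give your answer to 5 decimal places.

X ~ Binomial(14, 0.066667). Want P(X=3 | X≥1) = P(X=3) / P(X≥1).
P(X=3) = C(14,3)·0.066667^3·0.933333^11 = 0.0504931
P(X≥1) = 1 − 0.3806404 = 0.6193596
Ratio = 0.0504931 / 0.6193596 = 0.0815247

0.08152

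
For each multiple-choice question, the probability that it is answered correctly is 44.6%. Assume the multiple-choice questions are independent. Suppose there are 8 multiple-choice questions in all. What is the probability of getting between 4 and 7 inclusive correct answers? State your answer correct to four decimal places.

X ~ Binomial(8, 0.446); P(4 ≤ X ≤ 7) = Σ C(8,k) p^k (1−p)^(8−k) over k:
  k=4: C(8,4)·0.446^4·0.554^4 = 0.260901
  k=5: C(8,5)·0.446^5·0.554^3 = 0.168032
  k=6: C(8,6)·0.446^6·0.554^2 = 0.067637
  k=7: C(8,7)·0.446^7·0.554^1 = 0.015558
Total = 0.512128

0.5121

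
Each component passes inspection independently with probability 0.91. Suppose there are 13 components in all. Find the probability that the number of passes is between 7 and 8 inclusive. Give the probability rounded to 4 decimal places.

0.0040

X ~ Binomial(13, 0.91); P(7 ≤ X ≤ 8) = Σ C(13,k) p^k (1−p)^(13−k) over k:
  k=7: C(13,7)·0.91^7·0.09^6 = 0.000471
  k=8: C(13,8)·0.91^8·0.09^5 = 0.003574
Total = 0.004045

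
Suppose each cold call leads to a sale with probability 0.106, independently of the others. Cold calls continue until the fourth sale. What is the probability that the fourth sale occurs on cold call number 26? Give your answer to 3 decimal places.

0.025

Y = trial on which the fourth success occurs; negative binomial, r=4, p=0.106.
P(Y=26) = C(25,3) · p^4 · (1−p)^22
= 2300 · 0.00012625 · 0.085001 = 0.02468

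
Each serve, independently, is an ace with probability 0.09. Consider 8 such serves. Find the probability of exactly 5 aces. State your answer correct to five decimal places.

0.00025

X ~ Binomial(n=8, p=0.09).
P(X=5) = C(8,5) · p^5 · (1−p)^3
= 56 · 5.9049e-06 · 0.75357 = 0.0002492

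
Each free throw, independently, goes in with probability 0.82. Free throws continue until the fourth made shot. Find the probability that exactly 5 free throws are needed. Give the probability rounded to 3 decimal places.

Y = trial on which the fourth success occurs; negative binomial, r=4, p=0.82.
P(Y=5) = C(4,3) · p^4 · (1−p)^1
= 4 · 0.45212 · 0.18 = 0.32553

0.326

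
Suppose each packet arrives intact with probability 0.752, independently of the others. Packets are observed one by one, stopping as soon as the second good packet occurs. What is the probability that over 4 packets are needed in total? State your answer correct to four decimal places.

0.0497

Needing more than 4 packets ⇔ fewer than 2 successes in the first 4. With X ~ Binomial(4, 0.752), P(Y > 4) = P(X ≤ 1).
  k=0: C(4,0)·0.752^0·0.248^4 = 0.003783
  k=1: C(4,1)·0.752^1·0.248^3 = 0.045881
P(X ≤ 1) = 0.049664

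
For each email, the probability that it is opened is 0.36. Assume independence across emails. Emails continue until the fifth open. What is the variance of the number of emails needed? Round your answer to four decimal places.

24.6914

Y = total emails until the fifth success; negative binomial with r=5, p=0.36.
Var(Y) = r(1−p)/p² = 5·0.64 / 0.36² = 24.691358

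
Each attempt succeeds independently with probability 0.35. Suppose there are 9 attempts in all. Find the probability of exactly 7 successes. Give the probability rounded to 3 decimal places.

X ~ Binomial(n=9, p=0.35).
P(X=7) = C(9,7) · p^7 · (1−p)^2
= 36 · 0.00064339 · 0.4225 = 0.00979

0.010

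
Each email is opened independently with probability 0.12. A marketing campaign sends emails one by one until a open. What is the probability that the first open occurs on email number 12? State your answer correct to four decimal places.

0.0294

Geometric (trials to first success), p = 0.12.
P(Y = 12) = (1−p)^11 · p = 0.24508 · 0.12 = 0.029410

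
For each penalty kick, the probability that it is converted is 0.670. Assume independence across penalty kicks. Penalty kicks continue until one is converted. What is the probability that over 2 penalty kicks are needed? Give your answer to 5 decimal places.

0.10890

Y = number of penalty kicks to the first success; geometric, p = 0.67.
P(Y > 2) = P(first 2 all fail) = (1−p)^2 = 0.1089000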